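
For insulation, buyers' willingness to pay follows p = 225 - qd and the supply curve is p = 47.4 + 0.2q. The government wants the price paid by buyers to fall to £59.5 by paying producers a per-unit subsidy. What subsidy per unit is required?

At a buyer price of 59.5, quantity demanded is 225 − 1·59.5 = 165.5.
Sellers supply 165.5 only when they receive ps = 47.4 + 0.2·165.5 = 80.5.
s = ps − pb = 80.5 − 59.5 = 21.

Required subsidy s = £21 per unit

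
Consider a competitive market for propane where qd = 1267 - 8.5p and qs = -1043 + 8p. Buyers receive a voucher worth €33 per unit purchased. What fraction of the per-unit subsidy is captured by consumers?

Pre-subsidy: 1267 - 8.5p = -1043 + 8p gives p* = 140, q* = 77.
With the rebate, buyers effectively pay pb = ps − 33, where ps is the price sellers receive.
Demand in terms of ps becomes qd = 1267 − 8.5(ps − 33) = 1547.5 - 8.5ps. Setting this equal to supply: 1547.5 - 8.5ps = -1043 + 8ps, so ps = 157.
Buyers pay pb = 157 − 33 = 124; q' = -1043 + 8·157 = 213.
Buyers' price falls by p* − pb = 140 − 124 = 16; sellers' price rises by ps − p* = 157 − 140 = 17.
So consumers capture 16/33 = 16/33 of each unit of subsidy.

Consumer share = 16/33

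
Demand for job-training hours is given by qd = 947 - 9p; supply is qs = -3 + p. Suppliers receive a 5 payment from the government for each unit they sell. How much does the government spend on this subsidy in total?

Pre-subsidy: 947 - 9p = -3 + p gives p* = 95, q* = 92.
With the subsidy, sellers receive ps = pb + 5 for each unit, where pb is the price buyers pay.
Supply in terms of pb becomes qs = -3 + 1(pb + 5) = 2 + pb. Setting this equal to demand: 947 - 9pb = 2 + pb, so pb = 94.5.
Sellers receive ps = 94.5 + 5 = 99.5; q' = 947 − 9·94.5 = 96.5.
Government outlay = subsidy × quantity = 5 × 96.5 = 482.5.

Government cost = 482.5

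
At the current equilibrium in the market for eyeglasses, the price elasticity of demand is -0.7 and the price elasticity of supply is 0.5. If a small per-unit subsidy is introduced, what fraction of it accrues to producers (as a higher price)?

For a small subsidy around the equilibrium, the benefit split depends on the relative slopes, which at a point are proportional to the elasticities.
Buyer share = εs/(εs + |εd|) = 0.5/(0.5 + 0.7) = 5/12; seller share = |εd|/(εs + |εd|) = 7/12.
So producers capture 7/12 of the subsidy.

Producer share = 7/12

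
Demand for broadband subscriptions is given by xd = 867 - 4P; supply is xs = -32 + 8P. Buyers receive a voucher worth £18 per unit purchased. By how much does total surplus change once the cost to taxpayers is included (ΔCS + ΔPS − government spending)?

Pre-subsidy: 867 - 4P = -32 + 8P gives P* = 899/12, x* = 1702/3.
With the rebate, buyers effectively pay Pb = Ps − 18, where Ps is the price sellers receive.
Demand in terms of Ps becomes xd = 867 − 4(Ps − 18) = 939 - 4Ps. Setting this equal to supply: 939 - 4Ps = -32 + 8Ps, so Ps = 971/12.
Buyers pay Pb = 971/12 − 18 = 755/12; x' = -32 + 8·(971/12) = 1846/3.
ΔCS = ½(1702/3 + 1846/3)(899/12 − 755/12) = 7096; ΔPS = ½(1702/3 + 1846/3)(971/12 − 899/12) = 3548.
Government spending = 18 × 1846/3 = 11076.
Net change = 7096 + 3548 − 11076 = -432. The loss equals the DWL triangle ½·18·48.

Net change in total surplus = -£432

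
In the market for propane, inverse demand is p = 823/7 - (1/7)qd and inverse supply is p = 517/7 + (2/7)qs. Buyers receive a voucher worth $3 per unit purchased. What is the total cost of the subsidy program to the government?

Government cost = $327

Pre-subsidy: 823/7 - (1/7)q = 517/7 + (2/7)q gives q* = 102 and p* = 103.
With the rebate, buyers effectively pay pb = ps − 3, where ps is the price sellers receive.
On the curves, pb = 823/7 - (1/7)q and ps = 517/7 + (2/7)q; the wedge ps − pb = 3 gives 517/7 + (2/7)q − (823/7 - (1/7)q) = 3, so q' = 109.
Then pb = 823/7 − (1/7)·109 = 102 and ps = 517/7 + (2/7)·109 = 105.
Government outlay = subsidy × quantity = 3 × 109 = 327.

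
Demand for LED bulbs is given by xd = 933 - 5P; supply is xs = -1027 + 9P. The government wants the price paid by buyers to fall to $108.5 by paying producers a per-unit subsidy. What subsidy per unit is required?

At a buyer price of 108.5, quantity demanded is 933 − 5·108.5 = 390.5.
Sellers supply 390.5 only when they receive Ps with -1027 + 9·Ps = 390.5, i.e. Ps = 157.5.
s = Ps − Pb = 157.5 − 108.5 = 49.

Required subsidy s = $49 per unit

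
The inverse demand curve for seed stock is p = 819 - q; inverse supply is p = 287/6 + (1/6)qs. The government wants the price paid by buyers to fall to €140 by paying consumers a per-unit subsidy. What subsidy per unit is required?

Required subsidy s = €21 per unit

At a buyer price of 140, quantity demanded is 819 − 1·140 = 679.
Sellers supply 679 only when they receive ps = 287/6 + (1/6)·679 = 161.
s = ps − pb = 161 − 140 = 21.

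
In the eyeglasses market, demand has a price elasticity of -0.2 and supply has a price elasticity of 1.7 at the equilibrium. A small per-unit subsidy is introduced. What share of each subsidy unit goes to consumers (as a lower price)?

Consumer share = 17/19

For a small subsidy around the equilibrium, the benefit split depends on the relative slopes, which at a point are proportional to the elasticities.
Buyer share = εs/(εs + |εd|) = 1.7/(1.7 + 0.2) = 17/19; seller share = |εd|/(εs + |εd|) = 2/19.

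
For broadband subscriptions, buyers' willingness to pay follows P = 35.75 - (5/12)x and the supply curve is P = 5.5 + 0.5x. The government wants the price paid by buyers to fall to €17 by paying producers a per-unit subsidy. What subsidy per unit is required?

At a buyer price of 17, quantity demanded is 85.8 − 2.4·17 = 45.
Sellers supply 45 only when they receive Ps = 5.5 + 0.5·45 = 28.
s = Ps − Pb = 28 − 17 = 11.

Required subsidy s = €11 per unit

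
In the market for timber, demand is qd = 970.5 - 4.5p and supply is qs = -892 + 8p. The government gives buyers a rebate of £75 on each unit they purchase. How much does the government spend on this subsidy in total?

Pre-subsidy: 970.5 - 4.5p = -892 + 8p gives p* = 149, q* = 300.
With the rebate, buyers effectively pay pb = ps − 75, where ps is the price sellers receive.
Demand in terms of ps becomes qd = 970.5 − 4.5(ps − 75) = 1308 - 4.5ps. Setting this equal to supply: 1308 - 4.5ps = -892 + 8ps, so ps = 176.
Buyers pay pb = 176 − 75 = 101; q' = -892 + 8·176 = 516.
Government outlay = subsidy × quantity = 75 × 516 = 38700.

Government cost = £38700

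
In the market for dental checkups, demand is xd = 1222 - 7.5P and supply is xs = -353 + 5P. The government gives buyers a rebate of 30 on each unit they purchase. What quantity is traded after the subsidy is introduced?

Pre-subsidy: 1222 - 7.5P = -353 + 5P gives P* = 126, x* = 277.
With the rebate, buyers effectively pay Pb = Ps − 30, where Ps is the price sellers receive.
Demand in terms of Ps becomes xd = 1222 − 7.5(Ps − 30) = 1447 - 7.5Ps. Setting this equal to supply: 1447 - 7.5Ps = -353 + 5Ps, so Ps = 144.
Buyers pay Pb = 144 − 30 = 114; x' = -353 + 5·144 = 367.

x' = 367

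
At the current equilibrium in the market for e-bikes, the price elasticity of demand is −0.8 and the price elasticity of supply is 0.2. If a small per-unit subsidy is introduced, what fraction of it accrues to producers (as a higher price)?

For a small subsidy around the equilibrium, the benefit split depends on the relative slopes, which at a point are proportional to the elasticities.
Buyer share = εs/(εs + |εd|) = 0.2/(0.2 + 0.8) = 0.2; seller share = |εd|/(εs + |εd|) = 0.8.
So producers capture 0.8 of the subsidy.

Producer share = 0.8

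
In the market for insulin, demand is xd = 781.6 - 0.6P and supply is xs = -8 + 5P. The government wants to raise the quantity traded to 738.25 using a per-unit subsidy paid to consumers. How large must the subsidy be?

At x = 738.25, invert demand for the buyer price: Pb = (781.6 − 738.25)/0.6 = 72.25; invert supply for the seller price: Ps = (738.25 − (-8))/5 = 149.25.
The subsidy must fill the gap: s = Ps − Pb = 149.25 − 72.25 = 77.

Required subsidy s = 77 per unit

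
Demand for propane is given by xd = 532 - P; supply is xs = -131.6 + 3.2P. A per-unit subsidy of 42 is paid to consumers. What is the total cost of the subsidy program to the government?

Government cost = 17052

Pre-subsidy: 532 - P = -131.6 + 3.2P gives P* = 158, x* = 374.
With the rebate, buyers effectively pay Pb = Ps − 42, where Ps is the price sellers receive.
Demand in terms of Ps becomes xd = 532 − 1(Ps − 42) = 574 - Ps. Setting this equal to supply: 574 - Ps = -131.6 + 3.2Ps, so Ps = 168.
Buyers pay Pb = 168 − 42 = 126; x' = -131.6 + 3.2·168 = 406.
Government outlay = subsidy × quantity = 42 × 406 = 17052.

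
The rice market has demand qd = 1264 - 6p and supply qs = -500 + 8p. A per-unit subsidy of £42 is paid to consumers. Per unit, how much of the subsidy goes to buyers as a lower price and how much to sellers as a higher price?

Buyers gain £24 per unit; sellers gain £18 per unit

Pre-subsidy: 1264 - 6p = -500 + 8p gives p* = 126, q* = 508.
With the rebate, buyers effectively pay pb = ps − 42, where ps is the price sellers receive.
Demand in terms of ps becomes qd = 1264 − 6(ps − 42) = 1516 - 6ps. Setting this equal to supply: 1516 - 6ps = -500 + 8ps, so ps = 144.
Buyers pay pb = 144 − 42 = 102; q' = -500 + 8·144 = 652.
Buyers' price falls by p* − pb = 126 − 102 = 24; sellers' price rises by ps − p* = 144 − 126 = 18.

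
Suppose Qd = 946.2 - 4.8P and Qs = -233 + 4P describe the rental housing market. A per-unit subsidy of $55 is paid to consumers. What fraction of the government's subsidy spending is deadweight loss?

DWL / government spending = 20/141

Pre-subsidy: 946.2 - 4.8P = -233 + 4P gives P* = 134, Q* = 303.
With the rebate, buyers effectively pay Pb = Ps − 55, where Ps is the price sellers receive.
Demand in terms of Ps becomes Qd = 946.2 − 4.8(Ps − 55) = 1210.2 - 4.8Ps. Setting this equal to supply: 1210.2 - 4.8Ps = -233 + 4Ps, so Ps = 164.
Buyers pay Pb = 164 − 55 = 109; Q' = -233 + 4·164 = 423.
ΔCS = ½(303 + 423)(134 − 109) = 9075; ΔPS = ½(303 + 423)(164 − 134) = 10890.
Government spending = 55 × 423 = 23265.
DWL = ½ × 55 × (423 − 303) = 3300; fraction = 3300 / 23265 = 20/141.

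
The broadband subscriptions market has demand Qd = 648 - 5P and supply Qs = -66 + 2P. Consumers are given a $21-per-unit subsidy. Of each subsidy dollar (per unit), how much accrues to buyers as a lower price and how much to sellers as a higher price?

Pre-subsidy: 648 - 5P = -66 + 2P gives P* = 102, Q* = 138.
With the rebate, buyers effectively pay Pb = Ps − 21, where Ps is the price sellers receive.
Demand in terms of Ps becomes Qd = 648 − 5(Ps − 21) = 753 - 5Ps. Setting this equal to supply: 753 - 5Ps = -66 + 2Ps, so Ps = 117.
Buyers pay Pb = 117 − 21 = 96; Q' = -66 + 2·117 = 168.
Buyers' price falls by P* − Pb = 102 − 96 = 6; sellers' price rises by Ps − P* = 117 − 102 = 15.

Buyers gain $6 per unit; sellers gain $15 per unit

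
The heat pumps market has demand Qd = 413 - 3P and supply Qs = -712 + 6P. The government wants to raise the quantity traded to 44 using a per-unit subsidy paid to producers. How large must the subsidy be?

At Q = 44, invert demand for the buyer price: Pb = (413 − 44)/3 = 123; invert supply for the seller price: Ps = (44 − (-712))/6 = 126.
The subsidy must fill the gap: s = Ps − Pb = 126 − 123 = 3.

Required subsidy s = 3 per unit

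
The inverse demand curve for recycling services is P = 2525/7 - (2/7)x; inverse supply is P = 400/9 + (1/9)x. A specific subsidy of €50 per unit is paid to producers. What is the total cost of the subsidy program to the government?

Pre-subsidy: 2525/7 - (2/7)x = 400/9 + (1/9)x gives x* = 797 and P* = 133.
With the subsidy, sellers receive Ps = Pb + 50 for each unit, where Pb is the price buyers pay.
On the curves, Pb = 2525/7 - (2/7)x and Ps = 400/9 + (1/9)x; the wedge Ps − Pb = 50 gives 400/9 + (1/9)x − (2525/7 - (2/7)x) = 50, so x' = 923.
Then Pb = 2525/7 − (2/7)·923 = 97 and Ps = 400/9 + (1/9)·923 = 147.
Government outlay = subsidy × quantity = 50 × 923 = 46150.

Government cost = €46150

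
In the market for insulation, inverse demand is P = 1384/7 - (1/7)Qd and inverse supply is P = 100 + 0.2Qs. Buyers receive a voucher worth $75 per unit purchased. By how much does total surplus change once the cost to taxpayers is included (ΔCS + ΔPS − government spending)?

Pre-subsidy: 1384/7 - (1/7)Q = 100 + 0.2Q gives Q* = 285 and P* = 157.
With the rebate, buyers effectively pay Pb = Ps − 75, where Ps is the price sellers receive.
On the curves, Pb = 1384/7 - (1/7)Q and Ps = 100 + 0.2Q; the wedge Ps − Pb = 75 gives 100 + 0.2Q − (1384/7 - (1/7)Q) = 75, so Q' = 503.75.
Then Pb = 1384/7 − (1/7)·503.75 = 125.75 and Ps = 100 + 0.2·503.75 = 200.75.
ΔCS = ½(285 + 503.75)(157 − 125.75) = 12324.21875; ΔPS = ½(285 + 503.75)(200.75 − 157) = 17253.90625.
Government spending = 75 × 503.75 = 37781.25.
Net change = 12324.21875 + 17253.90625 − 37781.25 = -8203.125. The loss equals the DWL triangle ½·75·218.75.

Net change in total surplus = -$8203.125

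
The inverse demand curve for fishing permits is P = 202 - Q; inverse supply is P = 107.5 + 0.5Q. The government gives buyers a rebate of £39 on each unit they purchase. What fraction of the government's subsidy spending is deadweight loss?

Pre-subsidy: 202 - Q = 107.5 + 0.5Q gives Q* = 63 and P* = 139.
With the rebate, buyers effectively pay Pb = Ps − 39, where Ps is the price sellers receive.
On the curves, Pb = 202 - Q and Ps = 107.5 + 0.5Q; the wedge Ps − Pb = 39 gives 107.5 + 0.5Q − (202 - Q) = 39, so Q' = 89.
Then Pb = 202 − 1·89 = 113 and Ps = 107.5 + 0.5·89 = 152.
ΔCS = ½(63 + 89)(139 − 113) = 1976; ΔPS = ½(63 + 89)(152 − 139) = 988.
Government spending = 39 × 89 = 3471.
DWL = ½ × 39 × (89 − 63) = 507; fraction = 507 / 3471 = 13/89.

DWL / government spending = 13/89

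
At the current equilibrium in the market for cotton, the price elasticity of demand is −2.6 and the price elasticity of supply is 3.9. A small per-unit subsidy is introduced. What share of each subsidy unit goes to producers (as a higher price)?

For a small subsidy around the equilibrium, the benefit split depends on the relative slopes, which at a point are proportional to the elasticities.
Buyer share = εs/(εs + |εd|) = 3.9/(3.9 + 2.6) = 0.6; seller share = |εd|/(εs + |εd|) = 0.4.
So producers capture 0.4 of the subsidy.

Producer share = 0.4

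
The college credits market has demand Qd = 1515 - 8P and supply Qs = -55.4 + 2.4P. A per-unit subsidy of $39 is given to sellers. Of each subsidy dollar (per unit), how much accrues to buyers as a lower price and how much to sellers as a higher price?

Buyers gain $9 per unit; sellers gain $30 per unit

Pre-subsidy: 1515 - 8P = -55.4 + 2.4P gives P* = 151, Q* = 307.
With the subsidy, sellers receive Ps = Pb + 39 for each unit, where Pb is the price buyers pay.
Supply in terms of Pb becomes Qs = -55.4 + 2.4(Pb + 39) = 38.2 + 2.4Pb. Setting this equal to demand: 1515 - 8Pb = 38.2 + 2.4Pb, so Pb = 142.
Sellers receive Ps = 142 + 39 = 181; Q' = 1515 − 8·142 = 379.
Buyers' price falls by P* − Pb = 151 − 142 = 9; sellers' price rises by Ps − P* = 181 − 151 = 30.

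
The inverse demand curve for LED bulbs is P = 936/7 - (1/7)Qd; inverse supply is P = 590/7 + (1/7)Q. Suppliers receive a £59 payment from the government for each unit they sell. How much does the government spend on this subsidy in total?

Government cost = £22390.5

Pre-subsidy: 936/7 - (1/7)Q = 590/7 + (1/7)Q gives Q* = 173 and P* = 109.
With the subsidy, sellers receive Ps = Pb + 59 for each unit, where Pb is the price buyers pay.
On the curves, Pb = 936/7 - (1/7)Q and Ps = 590/7 + (1/7)Q; the wedge Ps − Pb = 59 gives 590/7 + (1/7)Q − (936/7 - (1/7)Q) = 59, so Q' = 379.5.
Then Pb = 936/7 − (1/7)·379.5 = 79.5 and Ps = 590/7 + (1/7)·379.5 = 138.5.
Government outlay = subsidy × quantity = 59 × 379.5 = 22390.5.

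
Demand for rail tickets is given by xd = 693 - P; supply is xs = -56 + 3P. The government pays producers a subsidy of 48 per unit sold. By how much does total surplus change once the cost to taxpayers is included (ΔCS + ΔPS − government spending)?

Pre-subsidy: 693 - P = -56 + 3P gives P* = 187.25, x* = 505.75.
With the subsidy, sellers receive Ps = Pb + 48 for each unit, where Pb is the price buyers pay.
Supply in terms of Pb becomes xs = -56 + 3(Pb + 48) = 88 + 3Pb. Setting this equal to demand: 693 - Pb = 88 + 3Pb, so Pb = 151.25.
Sellers receive Ps = 151.25 + 48 = 199.25; x' = 693 − 1·151.25 = 541.75.
ΔCS = ½(505.75 + 541.75)(187.25 − 151.25) = 18855; ΔPS = ½(505.75 + 541.75)(199.25 − 187.25) = 6285.
Government spending = 48 × 541.75 = 26004.
Net change = 18855 + 6285 − 26004 = -864. The loss equals the DWL triangle ½·48·36.

Net change in total surplus = -864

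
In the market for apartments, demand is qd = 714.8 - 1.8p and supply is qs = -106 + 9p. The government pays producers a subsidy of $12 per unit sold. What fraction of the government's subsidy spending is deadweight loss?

Pre-subsidy: 714.8 - 1.8p = -106 + 9p gives p* = 76, q* = 578.
With the subsidy, sellers receive ps = pb + 12 for each unit, where pb is the price buyers pay.
Supply in terms of pb becomes qs = -106 + 9(pb + 12) = 2 + 9pb. Setting this equal to demand: 714.8 - 1.8pb = 2 + 9pb, so pb = 66.
Sellers receive ps = 66 + 12 = 78; q' = 714.8 − 1.8·66 = 596.
ΔCS = ½(578 + 596)(76 − 66) = 5870; ΔPS = ½(578 + 596)(78 − 76) = 1174.
Government spending = 12 × 596 = 7152.
DWL = ½ × 12 × (596 − 578) = 108; fraction = 108 / 7152 = 9/596.

DWL / government spending = 9/596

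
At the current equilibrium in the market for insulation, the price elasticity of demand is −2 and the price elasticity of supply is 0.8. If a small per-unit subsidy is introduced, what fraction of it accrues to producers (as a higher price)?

Producer share = 5/7

For a small subsidy around the equilibrium, the benefit split depends on the relative slopes, which at a point are proportional to the elasticities.
Buyer share = εs/(εs + |εd|) = 0.8/(0.8 + 2) = 2/7; seller share = |εd|/(εs + |εd|) = 5/7.
So producers capture 5/7 of the subsidy.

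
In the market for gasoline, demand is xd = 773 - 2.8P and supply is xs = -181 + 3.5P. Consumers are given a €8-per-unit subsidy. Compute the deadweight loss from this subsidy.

Pre-subsidy: 773 - 2.8P = -181 + 3.5P gives P* = 1060/7, x* = 349.
With the rebate, buyers effectively pay Pb = Ps − 8, where Ps is the price sellers receive.
Demand in terms of Ps becomes xd = 773 − 2.8(Ps − 8) = 795.4 - 2.8Ps. Setting this equal to supply: 795.4 - 2.8Ps = -181 + 3.5Ps, so Ps = 9764/63.
Buyers pay Pb = 9764/63 − 8 = 9260/63; x' = -181 + 3.5·(9764/63) = 3253/9.
The subsidy expands output by 3253/9 − 349 = 112/9 past the efficient level; on those units the gap between marginal cost and willingness to pay runs from 0 up to 8.
DWL = ½ × 8 × 112/9 = 448/9.

Deadweight loss = 448/9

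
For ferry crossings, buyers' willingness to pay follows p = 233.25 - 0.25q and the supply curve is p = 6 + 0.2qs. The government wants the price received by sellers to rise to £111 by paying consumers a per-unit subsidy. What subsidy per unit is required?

Required subsidy s = £9 per unit

At a seller price of 111, quantity supplied is -30 + 5·111 = 525.
Buyers absorb 525 only when they pay pb = 233.25 − 0.25·525 = 102.
s = ps − pb = 111 − 102 = 9.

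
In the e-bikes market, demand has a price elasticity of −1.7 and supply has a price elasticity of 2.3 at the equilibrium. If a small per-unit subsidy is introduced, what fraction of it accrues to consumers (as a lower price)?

For a small subsidy around the equilibrium, the benefit split depends on the relative slopes, which at a point are proportional to the elasticities.
Buyer share = εs/(εs + |εd|) = 2.3/(2.3 + 1.7) = 0.575; seller share = |εd|/(εs + |εd|) = 0.425.

Consumer share = 0.575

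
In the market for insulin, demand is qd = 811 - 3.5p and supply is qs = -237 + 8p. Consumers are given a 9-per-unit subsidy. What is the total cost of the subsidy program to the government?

Government cost = 106389/23

Pre-subsidy: 811 - 3.5p = -237 + 8p gives p* = 2096/23, q* = 11317/23.
With the rebate, buyers effectively pay pb = ps − 9, where ps is the price sellers receive.
Demand in terms of ps becomes qd = 811 − 3.5(ps − 9) = 842.5 - 3.5ps. Setting this equal to supply: 842.5 - 3.5ps = -237 + 8ps, so ps = 2159/23.
Buyers pay pb = 2159/23 − 9 = 1952/23; q' = -237 + 8·(2159/23) = 11821/23.
Government outlay = subsidy × quantity = 9 × 11821/23 = 106389/23.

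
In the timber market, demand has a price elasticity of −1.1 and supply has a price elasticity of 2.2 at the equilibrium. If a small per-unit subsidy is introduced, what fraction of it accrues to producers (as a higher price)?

Producer share = 1/3

For a small subsidy around the equilibrium, the benefit split depends on the relative slopes, which at a point are proportional to the elasticities.
Buyer share = εs/(εs + |εd|) = 2.2/(2.2 + 1.1) = 2/3; seller share = |εd|/(εs + |εd|) = 1/3.
So producers capture 1/3 of the subsidy.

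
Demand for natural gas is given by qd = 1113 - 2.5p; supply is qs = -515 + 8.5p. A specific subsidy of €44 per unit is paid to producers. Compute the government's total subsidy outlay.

Government cost = €36432

Pre-subsidy: 1113 - 2.5p = -515 + 8.5p gives p* = 148, q* = 743.
With the subsidy, sellers receive ps = pb + 44 for each unit, where pb is the price buyers pay.
Supply in terms of pb becomes qs = -515 + 8.5(pb + 44) = -141 + 8.5pb. Setting this equal to demand: 1113 - 2.5pb = -141 + 8.5pb, so pb = 114.
Sellers receive ps = 114 + 44 = 158; q' = 1113 − 2.5·114 = 828.
Government outlay = subsidy × quantity = 44 × 828 = 36432.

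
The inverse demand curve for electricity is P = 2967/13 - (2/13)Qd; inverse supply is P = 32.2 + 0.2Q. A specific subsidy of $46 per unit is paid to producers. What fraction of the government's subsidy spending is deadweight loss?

DWL / government spending = 65/684

Pre-subsidy: 2967/13 - (2/13)Q = 32.2 + 0.2Q gives Q* = 554 and P* = 143.
With the subsidy, sellers receive Ps = Pb + 46 for each unit, where Pb is the price buyers pay.
On the curves, Pb = 2967/13 - (2/13)Q and Ps = 32.2 + 0.2Q; the wedge Ps − Pb = 46 gives 32.2 + 0.2Q − (2967/13 - (2/13)Q) = 46, so Q' = 684.
Then Pb = 2967/13 − (2/13)·684 = 123 and Ps = 32.2 + 0.2·684 = 169.
ΔCS = ½(554 + 684)(143 − 123) = 12380; ΔPS = ½(554 + 684)(169 − 143) = 16094.
Government spending = 46 × 684 = 31464.
DWL = ½ × 46 × (684 − 554) = 2990; fraction = 2990 / 31464 = 65/684.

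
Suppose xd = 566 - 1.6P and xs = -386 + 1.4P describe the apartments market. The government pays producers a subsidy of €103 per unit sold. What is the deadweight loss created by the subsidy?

Deadweight loss = 297052/75

Pre-subsidy: 566 - 1.6P = -386 + 1.4P gives P* = 952/3, x* = 874/15.
With the subsidy, sellers receive Ps = Pb + 103 for each unit, where Pb is the price buyers pay.
Supply in terms of Pb becomes xs = -386 + 1.4(Pb + 103) = -241.8 + 1.4Pb. Setting this equal to demand: 566 - 1.6Pb = -241.8 + 1.4Pb, so Pb = 4039/15.
Sellers receive Ps = 4039/15 + 103 = 5584/15; x' = 566 − 1.6·(4039/15) = 10138/75.
The subsidy expands output by 10138/75 − 874/15 = 5768/75 past the efficient level; on those units the gap between marginal cost and willingness to pay runs from 0 up to 103.
DWL = ½ × 103 × 5768/75 = 297052/75.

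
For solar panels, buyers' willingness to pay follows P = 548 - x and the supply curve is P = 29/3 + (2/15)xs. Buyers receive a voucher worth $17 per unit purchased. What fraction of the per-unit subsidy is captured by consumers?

Consumer share = 15/17

Pre-subsidy: 548 - x = 29/3 + (2/15)x gives x* = 475 and P* = 73.
With the rebate, buyers effectively pay Pb = Ps − 17, where Ps is the price sellers receive.
On the curves, Pb = 548 - x and Ps = 29/3 + (2/15)x; the wedge Ps − Pb = 17 gives 29/3 + (2/15)x − (548 - x) = 17, so x' = 490.
Then Pb = 548 − 1·490 = 58 and Ps = 29/3 + (2/15)·490 = 75.
Buyers' price falls by P* − Pb = 73 − 58 = 15; sellers' price rises by Ps − P* = 75 − 73 = 2.
So consumers capture 15/17 = 15/17 of each unit of subsidy.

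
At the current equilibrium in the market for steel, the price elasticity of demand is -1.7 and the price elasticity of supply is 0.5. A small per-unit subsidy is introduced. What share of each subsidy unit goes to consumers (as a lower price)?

For a small subsidy around the equilibrium, the benefit split depends on the relative slopes, which at a point are proportional to the elasticities.
Buyer share = εs/(εs + |εd|) = 0.5/(0.5 + 1.7) = 5/22; seller share = |εd|/(εs + |εd|) = 17/22.

Consumer share = 5/22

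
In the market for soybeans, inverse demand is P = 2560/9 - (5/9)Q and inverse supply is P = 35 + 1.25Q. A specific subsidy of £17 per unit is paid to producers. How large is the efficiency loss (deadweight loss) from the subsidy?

Deadweight loss = 5202/65

Pre-subsidy: 2560/9 - (5/9)Q = 35 + 1.25Q gives Q* = 1796/13 and P* = 2700/13.
With the subsidy, sellers receive Ps = Pb + 17 for each unit, where Pb is the price buyers pay.
On the curves, Pb = 2560/9 - (5/9)Q and Ps = 35 + 1.25Q; the wedge Ps − Pb = 17 gives 35 + 1.25Q − (2560/9 - (5/9)Q) = 17, so Q' = 9592/65.
Then Pb = 2560/9 − (5/9)·(9592/65) = 2632/13 and Ps = 35 + 1.25·(9592/65) = 2853/13.
The subsidy expands output by 9592/65 − 1796/13 = 612/65 past the efficient level; on those units the gap between marginal cost and willingness to pay runs from 0 up to 17.
DWL = ½ × 17 × 612/65 = 5202/65.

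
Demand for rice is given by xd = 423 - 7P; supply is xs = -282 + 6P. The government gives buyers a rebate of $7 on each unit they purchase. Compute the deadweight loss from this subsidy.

Pre-subsidy: 423 - 7P = -282 + 6P gives P* = 705/13, x* = 564/13.
With the rebate, buyers effectively pay Pb = Ps − 7, where Ps is the price sellers receive.
Demand in terms of Ps becomes xd = 423 − 7(Ps − 7) = 472 - 7Ps. Setting this equal to supply: 472 - 7Ps = -282 + 6Ps, so Ps = 58.
Buyers pay Pb = 58 − 7 = 51; x' = -282 + 6·58 = 66.
The subsidy expands output by 66 − 564/13 = 294/13 past the efficient level; on those units the gap between marginal cost and willingness to pay runs from 0 up to 7.
DWL = ½ × 7 × 294/13 = 1029/13.

Deadweight loss = 1029/13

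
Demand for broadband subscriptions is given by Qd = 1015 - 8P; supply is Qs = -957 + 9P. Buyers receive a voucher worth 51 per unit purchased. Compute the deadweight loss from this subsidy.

Pre-subsidy: 1015 - 8P = -957 + 9P gives P* = 116, Q* = 87.
With the rebate, buyers effectively pay Pb = Ps − 51, where Ps is the price sellers receive.
Demand in terms of Ps becomes Qd = 1015 − 8(Ps − 51) = 1423 - 8Ps. Setting this equal to supply: 1423 - 8Ps = -957 + 9Ps, so Ps = 140.
Buyers pay Pb = 140 − 51 = 89; Q' = -957 + 9·140 = 303.
The subsidy expands output by 303 − 87 = 216 past the efficient level; on those units the gap between marginal cost and willingness to pay runs from 0 up to 51.
DWL = ½ × 51 × 216 = 5508.

Deadweight loss = 5508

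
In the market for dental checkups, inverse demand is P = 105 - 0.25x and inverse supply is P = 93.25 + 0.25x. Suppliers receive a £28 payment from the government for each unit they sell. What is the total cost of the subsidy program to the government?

Pre-subsidy: 105 - 0.25x = 93.25 + 0.25x gives x* = 23.5 and P* = 99.125.
With the subsidy, sellers receive Ps = Pb + 28 for each unit, where Pb is the price buyers pay.
On the curves, Pb = 105 - 0.25x and Ps = 93.25 + 0.25x; the wedge Ps − Pb = 28 gives 93.25 + 0.25x − (105 - 0.25x) = 28, so x' = 79.5.
Then Pb = 105 − 0.25·79.5 = 85.125 and Ps = 93.25 + 0.25·79.5 = 113.125.
Government outlay = subsidy × quantity = 28 × 79.5 = 2226.

Government cost = £2226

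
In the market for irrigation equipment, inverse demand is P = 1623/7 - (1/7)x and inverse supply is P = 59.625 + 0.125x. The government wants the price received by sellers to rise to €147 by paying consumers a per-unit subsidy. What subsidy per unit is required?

Required subsidy s = €15 per unit

At a seller price of 147, quantity supplied is -477 + 8·147 = 699.
Buyers absorb 699 only when they pay Pb = 1623/7 − (1/7)·699 = 132.
s = Ps − Pb = 147 − 132 = 15.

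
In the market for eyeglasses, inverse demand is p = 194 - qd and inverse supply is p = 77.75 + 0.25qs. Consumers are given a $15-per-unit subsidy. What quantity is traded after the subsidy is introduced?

q' = 105

Pre-subsidy: 194 - q = 77.75 + 0.25q gives q* = 93 and p* = 101.
With the rebate, buyers effectively pay pb = ps − 15, where ps is the price sellers receive.
On the curves, pb = 194 - q and ps = 77.75 + 0.25q; the wedge ps − pb = 15 gives 77.75 + 0.25q − (194 - q) = 15, so q' = 105.
Then pb = 194 − 1·105 = 89 and ps = 77.75 + 0.25·105 = 104.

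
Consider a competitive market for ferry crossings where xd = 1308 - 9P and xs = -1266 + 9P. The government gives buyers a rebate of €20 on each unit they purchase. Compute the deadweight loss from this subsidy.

Pre-subsidy: 1308 - 9P = -1266 + 9P gives P* = 143, x* = 21.
With the rebate, buyers effectively pay Pb = Ps − 20, where Ps is the price sellers receive.
Demand in terms of Ps becomes xd = 1308 − 9(Ps − 20) = 1488 - 9Ps. Setting this equal to supply: 1488 - 9Ps = -1266 + 9Ps, so Ps = 153.
Buyers pay Pb = 153 − 20 = 133; x' = -1266 + 9·153 = 111.
The subsidy expands output by 111 − 21 = 90 past the efficient level; on those units the gap between marginal cost and willingness to pay runs from 0 up to 20.
DWL = ½ × 20 × 90 = 900.

Deadweight loss = €900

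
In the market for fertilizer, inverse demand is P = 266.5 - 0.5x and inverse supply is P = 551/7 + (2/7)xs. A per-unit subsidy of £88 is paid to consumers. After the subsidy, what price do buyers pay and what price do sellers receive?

Buyers pay £91; sellers receive £179

Pre-subsidy: 266.5 - 0.5x = 551/7 + (2/7)x gives x* = 239 and P* = 147.
With the rebate, buyers effectively pay Pb = Ps − 88, where Ps is the price sellers receive.
On the curves, Pb = 266.5 - 0.5x and Ps = 551/7 + (2/7)x; the wedge Ps − Pb = 88 gives 551/7 + (2/7)x − (266.5 - 0.5x) = 88, so x' = 351.
Then Pb = 266.5 − 0.5·351 = 91 and Ps = 551/7 + (2/7)·351 = 179.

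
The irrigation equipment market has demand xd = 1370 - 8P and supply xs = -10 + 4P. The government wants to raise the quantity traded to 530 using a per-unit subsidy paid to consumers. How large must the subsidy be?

At x = 530, invert demand for the buyer price: Pb = (1370 − 530)/8 = 105; invert supply for the seller price: Ps = (530 − (-10))/4 = 135.
The subsidy must fill the gap: s = Ps − Pb = 135 − 105 = 30.

Required subsidy s = 30 per unit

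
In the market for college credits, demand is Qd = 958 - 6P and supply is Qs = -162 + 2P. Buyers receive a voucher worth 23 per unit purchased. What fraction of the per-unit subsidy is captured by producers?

Producer share = 0.75

Pre-subsidy: 958 - 6P = -162 + 2P gives P* = 140, Q* = 118.
With the rebate, buyers effectively pay Pb = Ps − 23, where Ps is the price sellers receive.
Demand in terms of Ps becomes Qd = 958 − 6(Ps − 23) = 1096 - 6Ps. Setting this equal to supply: 1096 - 6Ps = -162 + 2Ps, so Ps = 157.25.
Buyers pay Pb = 157.25 − 23 = 134.25; Q' = -162 + 2·157.25 = 152.5.
Buyers' price falls by P* − Pb = 140 − 134.25 = 5.75; sellers' price rises by Ps − P* = 157.25 − 140 = 17.25.
So producers capture 17.25/23 = 0.75 of each unit of subsidy.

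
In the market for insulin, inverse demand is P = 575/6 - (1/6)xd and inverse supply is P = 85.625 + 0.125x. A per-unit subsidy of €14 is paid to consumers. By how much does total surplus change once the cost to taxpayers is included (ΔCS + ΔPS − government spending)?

Net change in total surplus = -€336

Pre-subsidy: 575/6 - (1/6)x = 85.625 + 0.125x gives x* = 35 and P* = 90.
With the rebate, buyers effectively pay Pb = Ps − 14, where Ps is the price sellers receive.
On the curves, Pb = 575/6 - (1/6)x and Ps = 85.625 + 0.125x; the wedge Ps − Pb = 14 gives 85.625 + 0.125x − (575/6 - (1/6)x) = 14, so x' = 83.
Then Pb = 575/6 − (1/6)·83 = 82 and Ps = 85.625 + 0.125·83 = 96.
ΔCS = ½(35 + 83)(90 − 82) = 472; ΔPS = ½(35 + 83)(96 − 90) = 354.
Government spending = 14 × 83 = 1162.
Net change = 472 + 354 − 1162 = -336. The loss equals the DWL triangle ½·14·48.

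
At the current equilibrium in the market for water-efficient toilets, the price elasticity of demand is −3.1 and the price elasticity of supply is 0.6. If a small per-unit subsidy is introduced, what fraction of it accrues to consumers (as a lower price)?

For a small subsidy around the equilibrium, the benefit split depends on the relative slopes, which at a point are proportional to the elasticities.
Buyer share = εs/(εs + |εd|) = 0.6/(0.6 + 3.1) = 6/37; seller share = |εd|/(εs + |εd|) = 31/37.

Consumer share = 6/37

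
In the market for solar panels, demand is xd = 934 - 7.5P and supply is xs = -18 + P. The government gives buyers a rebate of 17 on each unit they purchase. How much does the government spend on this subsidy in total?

Pre-subsidy: 934 - 7.5P = -18 + P gives P* = 112, x* = 94.
With the rebate, buyers effectively pay Pb = Ps − 17, where Ps is the price sellers receive.
Demand in terms of Ps becomes xd = 934 − 7.5(Ps − 17) = 1061.5 - 7.5Ps. Setting this equal to supply: 1061.5 - 7.5Ps = -18 + Ps, so Ps = 127.
Buyers pay Pb = 127 − 17 = 110; x' = -18 + 1·127 = 109.
Government outlay = subsidy × quantity = 17 × 109 = 1853.

Government cost = 1853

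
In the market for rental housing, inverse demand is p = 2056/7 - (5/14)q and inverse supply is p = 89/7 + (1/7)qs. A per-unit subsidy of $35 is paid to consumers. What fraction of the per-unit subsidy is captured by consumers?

Consumer share = 5/7

Pre-subsidy: 2056/7 - (5/14)q = 89/7 + (1/7)q gives q* = 562 and p* = 93.
With the rebate, buyers effectively pay pb = ps − 35, where ps is the price sellers receive.
On the curves, pb = 2056/7 - (5/14)q and ps = 89/7 + (1/7)q; the wedge ps − pb = 35 gives 89/7 + (1/7)q − (2056/7 - (5/14)q) = 35, so q' = 632.
Then pb = 2056/7 − (5/14)·632 = 68 and ps = 89/7 + (1/7)·632 = 103.
Buyers' price falls by p* − pb = 93 − 68 = 25; sellers' price rises by ps − p* = 103 − 93 = 10.
So consumers capture 25/35 = 5/7 of each unit of subsidy.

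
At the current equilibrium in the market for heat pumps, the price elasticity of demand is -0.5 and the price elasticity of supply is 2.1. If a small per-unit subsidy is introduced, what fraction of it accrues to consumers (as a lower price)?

For a small subsidy around the equilibrium, the benefit split depends on the relative slopes, which at a point are proportional to the elasticities.
Buyer share = εs/(εs + |εd|) = 2.1/(2.1 + 0.5) = 21/26; seller share = |εd|/(εs + |εd|) = 5/26.

Consumer share = 21/26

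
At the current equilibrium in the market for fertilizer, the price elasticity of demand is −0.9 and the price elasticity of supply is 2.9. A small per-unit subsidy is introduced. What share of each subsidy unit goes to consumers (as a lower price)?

Consumer share = 29/38

For a small subsidy around the equilibrium, the benefit split depends on the relative slopes, which at a point are proportional to the elasticities.
Buyer share = εs/(εs + |εd|) = 2.9/(2.9 + 0.9) = 29/38; seller share = |εd|/(εs + |εd|) = 9/38.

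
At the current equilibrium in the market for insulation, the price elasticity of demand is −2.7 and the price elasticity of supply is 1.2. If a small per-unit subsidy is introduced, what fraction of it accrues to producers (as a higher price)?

Producer share = 9/13

For a small subsidy around the equilibrium, the benefit split depends on the relative slopes, which at a point are proportional to the elasticities.
Buyer share = εs/(εs + |εd|) = 1.2/(1.2 + 2.7) = 4/13; seller share = |εd|/(εs + |εd|) = 9/13.
So producers capture 9/13 of the subsidy.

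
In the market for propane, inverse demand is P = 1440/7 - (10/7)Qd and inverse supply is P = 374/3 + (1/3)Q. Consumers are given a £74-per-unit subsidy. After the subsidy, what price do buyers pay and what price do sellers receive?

Buyers pay £80; sellers receive £154

Pre-subsidy: 1440/7 - (10/7)Q = 374/3 + (1/3)Q gives Q* = 46 and P* = 140.
With the rebate, buyers effectively pay Pb = Ps − 74, where Ps is the price sellers receive.
On the curves, Pb = 1440/7 - (10/7)Q and Ps = 374/3 + (1/3)Q; the wedge Ps − Pb = 74 gives 374/3 + (1/3)Q − (1440/7 - (10/7)Q) = 74, so Q' = 88.
Then Pb = 1440/7 − (10/7)·88 = 80 and Ps = 374/3 + (1/3)·88 = 154.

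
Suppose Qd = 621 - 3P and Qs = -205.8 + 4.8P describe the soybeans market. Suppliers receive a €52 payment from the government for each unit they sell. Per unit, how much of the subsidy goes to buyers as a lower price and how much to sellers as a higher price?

Pre-subsidy: 621 - 3P = -205.8 + 4.8P gives P* = 106, Q* = 303.
With the subsidy, sellers receive Ps = Pb + 52 for each unit, where Pb is the price buyers pay.
Supply in terms of Pb becomes Qs = -205.8 + 4.8(Pb + 52) = 43.8 + 4.8Pb. Setting this equal to demand: 621 - 3Pb = 43.8 + 4.8Pb, so Pb = 74.
Sellers receive Ps = 74 + 52 = 126; Q' = 621 − 3·74 = 399.
Buyers' price falls by P* − Pb = 106 − 74 = 32; sellers' price rises by Ps − P* = 126 − 106 = 20.

Buyers gain €32 per unit; sellers gain €20 per unit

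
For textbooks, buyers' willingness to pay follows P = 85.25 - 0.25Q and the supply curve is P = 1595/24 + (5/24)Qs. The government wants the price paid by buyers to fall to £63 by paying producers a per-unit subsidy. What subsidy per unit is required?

At a buyer price of 63, quantity demanded is 341 − 4·63 = 89.
Sellers supply 89 only when they receive Ps = 1595/24 + (5/24)·89 = 85.
s = Ps − Pb = 85 − 63 = 22.

Required subsidy s = £22 per unit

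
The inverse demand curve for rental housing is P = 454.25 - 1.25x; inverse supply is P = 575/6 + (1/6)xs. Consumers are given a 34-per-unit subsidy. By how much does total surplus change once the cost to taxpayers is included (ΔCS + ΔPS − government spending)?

Net change in total surplus = -408

Pre-subsidy: 454.25 - 1.25x = 575/6 + (1/6)x gives x* = 253 and P* = 138.
With the rebate, buyers effectively pay Pb = Ps − 34, where Ps is the price sellers receive.
On the curves, Pb = 454.25 - 1.25x and Ps = 575/6 + (1/6)x; the wedge Ps − Pb = 34 gives 575/6 + (1/6)x − (454.25 - 1.25x) = 34, so x' = 277.
Then Pb = 454.25 − 1.25·277 = 108 and Ps = 575/6 + (1/6)·277 = 142.
ΔCS = ½(253 + 277)(138 − 108) = 7950; ΔPS = ½(253 + 277)(142 − 138) = 1060.
Government spending = 34 × 277 = 9418.
Net change = 7950 + 1060 − 9418 = -408. The loss equals the DWL triangle ½·34·24.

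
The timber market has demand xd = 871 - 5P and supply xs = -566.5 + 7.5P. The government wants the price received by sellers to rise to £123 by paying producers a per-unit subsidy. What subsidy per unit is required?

Required subsidy s = £20 per unit

At a seller price of 123, quantity supplied is -566.5 + 7.5·123 = 356.
Buyers absorb 356 only when they pay Pb with 871 − 5·Pb = 356, i.e. Pb = 103.
s = Ps − Pb = 123 − 103 = 20.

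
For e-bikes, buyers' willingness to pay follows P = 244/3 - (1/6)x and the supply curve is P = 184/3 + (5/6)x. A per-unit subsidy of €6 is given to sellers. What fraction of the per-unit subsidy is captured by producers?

Producer share = 5/6

Pre-subsidy: 244/3 - (1/6)x = 184/3 + (5/6)x gives x* = 20 and P* = 78.
With the subsidy, sellers receive Ps = Pb + 6 for each unit, where Pb is the price buyers pay.
On the curves, Pb = 244/3 - (1/6)x and Ps = 184/3 + (5/6)x; the wedge Ps − Pb = 6 gives 184/3 + (5/6)x − (244/3 - (1/6)x) = 6, so x' = 26.
Then Pb = 244/3 − (1/6)·26 = 77 and Ps = 184/3 + (5/6)·26 = 83.
Buyers' price falls by P* − Pb = 78 − 77 = 1; sellers' price rises by Ps − P* = 83 − 78 = 5.
So producers capture 5/6 = 5/6 of each unit of subsidy.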